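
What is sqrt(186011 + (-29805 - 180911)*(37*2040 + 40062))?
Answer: I*sqrt(24346362061) ≈ 1.5603e+5*I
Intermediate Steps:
sqrt(186011 + (-29805 - 180911)*(37*2040 + 40062)) = sqrt(186011 - 210716*(75480 + 40062)) = sqrt(186011 - 210716*115542) = sqrt(186011 - 24346548072) = sqrt(-24346362061) = I*sqrt(24346362061)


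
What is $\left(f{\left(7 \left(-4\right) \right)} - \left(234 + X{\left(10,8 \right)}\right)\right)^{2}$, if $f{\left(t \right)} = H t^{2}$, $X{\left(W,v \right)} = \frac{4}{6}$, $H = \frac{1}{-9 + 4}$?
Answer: $\frac{34480384}{225} \approx 1.5325 \cdot 10^{5}$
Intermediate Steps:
$H = - \frac{1}{5}$ ($H = \frac{1}{-5} = - \frac{1}{5} \approx -0.2$)
$X{\left(W,v \right)} = \frac{2}{3}$ ($X{\left(W,v \right)} = 4 \cdot \frac{1}{6} = \frac{2}{3}$)
$f{\left(t \right)} = - \frac{t^{2}}{5}$
$\left(f{\left(7 \left(-4\right) \right)} - \left(234 + X{\left(10,8 \right)}\right)\right)^{2} = \left(- \frac{\left(7 \left(-4\right)\right)^{2}}{5} - \frac{704}{3}\right)^{2} = \left(- \frac{\left(-28\right)^{2}}{5} - \frac{704}{3}\right)^{2} = \left(\left(- \frac{1}{5}\right) 784 - \frac{704}{3}\right)^{2} = \left(- \frac{784}{5} - \frac{704}{3}\right)^{2} = \left(- \frac{5872}{15}\right)^{2} = \frac{34480384}{225}$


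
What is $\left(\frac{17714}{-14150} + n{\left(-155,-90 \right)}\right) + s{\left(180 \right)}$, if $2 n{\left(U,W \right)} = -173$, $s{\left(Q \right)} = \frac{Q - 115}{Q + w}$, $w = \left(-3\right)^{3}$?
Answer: $- \frac{189058667}{2164950} \approx -87.327$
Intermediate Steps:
$w = -27$
$s{\left(Q \right)} = \frac{-115 + Q}{-27 + Q}$ ($s{\left(Q \right)} = \frac{Q - 115}{Q - 27} = \frac{-115 + Q}{-27 + Q}$)
$n{\left(U,W \right)} = - \frac{173}{2}$ ($n{\left(U,W \right)} = \frac{1}{2} \left(-173\right) = - \frac{173}{2}$)
$\left(\frac{17714}{-14150} + n{\left(-155,-90 \right)}\right) + s{\left(180 \right)} = \left(\frac{17714}{-14150} - \frac{173}{2}\right) + \frac{-115 + 180}{-27 + 180} = \left(17714 \left(- \frac{1}{14150}\right) - \frac{173}{2}\right) + \frac{1}{153} \cdot 65 = \left(- \frac{8857}{7075} - \frac{173}{2}\right) + \frac{1}{153} \cdot 65 = - \frac{1241689}{14150} + \frac{65}{153} = - \frac{189058667}{2164950}$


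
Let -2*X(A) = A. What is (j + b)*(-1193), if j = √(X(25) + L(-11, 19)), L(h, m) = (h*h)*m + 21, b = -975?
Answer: 1163175 - 1193*√9230/2 ≈ 1.1059e+6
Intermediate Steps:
L(h, m) = 21 + m*h² (L(h, m) = h²*m + 21 = m*h² + 21 = 21 + m*h²)
X(A) = -A/2
j = √9230/2 (j = √(-½*25 + (21 + 19*(-11)²)) = √(-25/2 + (21 + 19*121)) = √(-25/2 + (21 + 2299)) = √(-25/2 + 2320) = √(4615/2) = √9230/2 ≈ 48.036)
(j + b)*(-1193) = (√9230/2 - 975)*(-1193) = (-975 + √9230/2)*(-1193) = 1163175 - 1193*√9230/2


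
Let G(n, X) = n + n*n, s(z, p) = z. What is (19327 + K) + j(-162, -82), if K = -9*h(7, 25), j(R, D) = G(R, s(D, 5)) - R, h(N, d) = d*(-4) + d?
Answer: 46246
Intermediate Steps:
h(N, d) = -3*d (h(N, d) = -4*d + d = -3*d)
G(n, X) = n + n²
j(R, D) = -R + R*(1 + R) (j(R, D) = R*(1 + R) - R = -R + R*(1 + R))
K = 675 (K = -(-27)*25 = -9*(-75) = 675)
(19327 + K) + j(-162, -82) = (19327 + 675) + (-162)² = 20002 + 26244 = 46246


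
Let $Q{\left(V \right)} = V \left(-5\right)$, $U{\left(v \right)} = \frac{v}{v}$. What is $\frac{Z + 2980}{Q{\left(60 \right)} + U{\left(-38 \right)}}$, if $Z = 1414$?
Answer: $- \frac{338}{23} \approx -14.696$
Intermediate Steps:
$U{\left(v \right)} = 1$
$Q{\left(V \right)} = - 5 V$
$\frac{Z + 2980}{Q{\left(60 \right)} + U{\left(-38 \right)}} = \frac{1414 + 2980}{\left(-5\right) 60 + 1} = \frac{4394}{-300 + 1} = \frac{4394}{-299} = 4394 \left(- \frac{1}{299}\right) = - \frac{338}{23}$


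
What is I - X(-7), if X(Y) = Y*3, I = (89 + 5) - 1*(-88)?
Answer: 203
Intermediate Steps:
I = 182 (I = 94 + 88 = 182)
X(Y) = 3*Y
I - X(-7) = 182 - 3*(-7) = 182 - 1*(-21) = 182 + 21 = 203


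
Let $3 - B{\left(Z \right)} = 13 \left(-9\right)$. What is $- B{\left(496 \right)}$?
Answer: $-120$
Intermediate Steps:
$B{\left(Z \right)} = 120$ ($B{\left(Z \right)} = 3 - 13 \left(-9\right) = 3 - -117 = 3 + 117 = 120$)
$- B{\left(496 \right)} = \left(-1\right) 120 = -120$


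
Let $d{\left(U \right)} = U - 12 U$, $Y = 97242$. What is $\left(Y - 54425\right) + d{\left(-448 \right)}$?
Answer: $47745$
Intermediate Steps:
$d{\left(U \right)} = - 11 U$
$\left(Y - 54425\right) + d{\left(-448 \right)} = \left(97242 - 54425\right) - -4928 = 42817 + 4928 = 47745$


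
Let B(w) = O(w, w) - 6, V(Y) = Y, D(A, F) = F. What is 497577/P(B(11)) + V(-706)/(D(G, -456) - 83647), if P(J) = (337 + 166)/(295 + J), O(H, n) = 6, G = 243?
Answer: 12345077292263/42303809 ≈ 2.9182e+5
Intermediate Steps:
B(w) = 0 (B(w) = 6 - 6 = 0)
P(J) = 503/(295 + J)
497577/P(B(11)) + V(-706)/(D(G, -456) - 83647) = 497577/((503/(295 + 0))) - 706/(-456 - 83647) = 497577/((503/295)) - 706/(-84103) = 497577/((503*(1/295))) - 706*(-1/84103) = 497577/(503/295) + 706/84103 = 497577*(295/503) + 706/84103 = 146785215/503 + 706/84103 = 12345077292263/42303809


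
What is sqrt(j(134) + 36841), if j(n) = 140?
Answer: 3*sqrt(4109) ≈ 192.30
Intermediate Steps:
sqrt(j(134) + 36841) = sqrt(140 + 36841) = sqrt(36981) = 3*sqrt(4109)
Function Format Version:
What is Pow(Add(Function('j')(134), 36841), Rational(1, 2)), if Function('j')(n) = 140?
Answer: Mul(3, Pow(4109, Rational(1, 2))) ≈ 192.30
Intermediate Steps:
Pow(Add(Function('j')(134), 36841), Rational(1, 2)) = Pow(Add(140, 36841), Rational(1, 2)) = Pow(36981, Rational(1, 2)) = Mul(3, Pow(4109, Rational(1, 2)))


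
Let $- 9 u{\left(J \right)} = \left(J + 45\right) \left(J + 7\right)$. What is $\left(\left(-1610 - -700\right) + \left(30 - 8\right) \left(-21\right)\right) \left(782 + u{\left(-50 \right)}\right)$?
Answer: $- \frac{9361156}{9} \approx -1.0401 \cdot 10^{6}$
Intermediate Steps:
$u{\left(J \right)} = - \frac{\left(7 + J\right) \left(45 + J\right)}{9}$ ($u{\left(J \right)} = - \frac{\left(J + 45\right) \left(J + 7\right)}{9} = - \frac{\left(45 + J\right) \left(7 + J\right)}{9} = - \frac{\left(7 + J\right) \left(45 + J\right)}{9}$)
$\left(\left(-1610 - -700\right) + \left(30 - 8\right) \left(-21\right)\right) \left(782 + u{\left(-50 \right)}\right) = \left(\left(-1610 - -700\right) + \left(30 - 8\right) \left(-21\right)\right) \left(782 - \left(- \frac{2285}{9} + \frac{2500}{9}\right)\right) = \left(\left(-1610 + 700\right) + 22 \left(-21\right)\right) \left(782 - \frac{215}{9}\right) = \left(-910 - 462\right) \left(782 - \frac{215}{9}\right) = - 1372 \left(782 - \frac{215}{9}\right) = \left(-1372\right) \frac{6823}{9} = - \frac{9361156}{9}$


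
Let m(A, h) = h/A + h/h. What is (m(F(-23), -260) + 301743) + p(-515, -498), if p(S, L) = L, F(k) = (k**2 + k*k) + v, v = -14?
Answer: 78625141/261 ≈ 3.0125e+5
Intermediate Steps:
F(k) = -14 + 2*k**2 (F(k) = (k**2 + k*k) - 14 = (k**2 + k**2) - 14 = 2*k**2 - 14 = -14 + 2*k**2)
m(A, h) = 1 + h/A (m(A, h) = h/A + 1 = 1 + h/A)
(m(F(-23), -260) + 301743) + p(-515, -498) = (((-14 + 2*(-23)**2) - 260)/(-14 + 2*(-23)**2) + 301743) - 498 = (((-14 + 2*529) - 260)/(-14 + 2*529) + 301743) - 498 = (((-14 + 1058) - 260)/(-14 + 1058) + 301743) - 498 = ((1044 - 260)/1044 + 301743) - 498 = ((1/1044)*784 + 301743) - 498 = (196/261 + 301743) - 498 = 78755119/261 - 498 = 78625141/261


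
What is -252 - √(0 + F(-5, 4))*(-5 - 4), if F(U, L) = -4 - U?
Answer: -243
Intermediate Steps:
-252 - √(0 + F(-5, 4))*(-5 - 4) = -252 - √(0 + (-4 - 1*(-5)))*(-5 - 4) = -252 - √(0 + (-4 + 5))*(-9) = -252 - √(0 + 1)*(-9) = -252 - √1*(-9) = -252 - (-9) = -252 - 1*(-9) = -252 + 9 = -243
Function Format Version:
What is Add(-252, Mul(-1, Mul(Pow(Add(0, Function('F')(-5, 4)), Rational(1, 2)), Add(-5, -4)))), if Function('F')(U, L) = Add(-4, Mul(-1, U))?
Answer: -243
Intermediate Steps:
Add(-252, Mul(-1, Mul(Pow(Add(0, Function('F')(-5, 4)), Rational(1, 2)), Add(-5, -4)))) = Add(-252, Mul(-1, Mul(Pow(Add(0, Add(-4, Mul(-1, -5))), Rational(1, 2)), Add(-5, -4)))) = Add(-252, Mul(-1, Mul(Pow(Add(0, Add(-4, 5)), Rational(1, 2)), -9))) = Add(-252, Mul(-1, Mul(Pow(Add(0, 1), Rational(1, 2)), -9))) = Add(-252, Mul(-1, Mul(Pow(1, Rational(1, 2)), -9))) = Add(-252, Mul(-1, Mul(1, -9))) = Add(-252, Mul(-1, -9)) = Add(-252, 9) = -243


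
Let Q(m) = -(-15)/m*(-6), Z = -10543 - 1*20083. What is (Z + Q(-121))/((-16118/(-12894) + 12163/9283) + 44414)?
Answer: -55443562791414/80411159113153 ≈ -0.68950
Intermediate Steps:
Z = -30626 (Z = -10543 - 20083 = -30626)
Q(m) = -90/m (Q(m) = (15/m)*(-6) = -90/m)
(Z + Q(-121))/((-16118/(-12894) + 12163/9283) + 44414) = (-30626 - 90/(-121))/((-16118/(-12894) + 12163/9283) + 44414) = (-30626 - 90*(-1/121))/((-16118*(-1/12894) + 12163*(1/9283)) + 44414) = (-30626 + 90/121)/((8059/6447 + 12163/9283) + 44414) = -3705656/(121*(153226558/59847501 + 44414)) = -3705656/(121*2658220135972/59847501) = -3705656/121*59847501/2658220135972 = -55443562791414/80411159113153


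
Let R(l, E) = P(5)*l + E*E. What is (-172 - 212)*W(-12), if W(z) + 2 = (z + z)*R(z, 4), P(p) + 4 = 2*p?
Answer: -515328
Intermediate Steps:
P(p) = -4 + 2*p
R(l, E) = E² + 6*l (R(l, E) = (-4 + 2*5)*l + E*E = (-4 + 10)*l + E² = 6*l + E² = E² + 6*l)
W(z) = -2 + 2*z*(16 + 6*z) (W(z) = -2 + (z + z)*(4² + 6*z) = -2 + (2*z)*(16 + 6*z) = -2 + 2*z*(16 + 6*z))
(-172 - 212)*W(-12) = (-172 - 212)*(-2 + 12*(-12)² + 32*(-12)) = -384*(-2 + 12*144 - 384) = -384*(-2 + 1728 - 384) = -384*1342 = -515328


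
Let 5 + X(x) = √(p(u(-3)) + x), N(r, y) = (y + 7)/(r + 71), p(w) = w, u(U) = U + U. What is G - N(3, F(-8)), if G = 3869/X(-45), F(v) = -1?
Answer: -715993/2812 - 3869*I*√51/76 ≈ -254.62 - 363.56*I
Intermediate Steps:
u(U) = 2*U
N(r, y) = (7 + y)/(71 + r)
X(x) = -5 + √(-6 + x) (X(x) = -5 + √(2*(-3) + x) = -5 + √(-6 + x))
G = 3869/(-5 + I*√51) (G = 3869/(-5 + √(-6 - 45)) = 3869/(-5 + √(-51)) = 3869/(-5 + I*√51) ≈ -254.54 - 363.56*I)
G - N(3, F(-8)) = (-19345/76 - 3869*I*√51/76) - (7 - 1)/(71 + 3) = (-19345/76 - 3869*I*√51/76) - 6/74 = (-19345/76 - 3869*I*√51/76) - 1*3/37 = (-19345/76 - 3869*I*√51/76) - 3/37 = -715993/2812 - 3869*I*√51/76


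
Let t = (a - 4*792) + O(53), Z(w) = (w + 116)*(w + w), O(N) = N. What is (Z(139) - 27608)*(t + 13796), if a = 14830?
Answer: 1104167102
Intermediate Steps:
Z(w) = 2*w*(116 + w) (Z(w) = (116 + w)*(2*w) = 2*w*(116 + w))
t = 11715 (t = (14830 - 4*792) + 53 = (14830 - 3168) + 53 = 11662 + 53 = 11715)
(Z(139) - 27608)*(t + 13796) = (2*139*(116 + 139) - 27608)*(11715 + 13796) = (2*139*255 - 27608)*25511 = (70890 - 27608)*25511 = 43282*25511 = 1104167102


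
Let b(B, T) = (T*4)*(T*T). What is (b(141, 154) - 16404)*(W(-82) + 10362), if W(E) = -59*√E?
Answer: 151209060024 - 860966468*I*√82 ≈ 1.5121e+11 - 7.7964e+9*I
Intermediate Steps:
b(B, T) = 4*T³ (b(B, T) = (4*T)*T² = 4*T³)
(b(141, 154) - 16404)*(W(-82) + 10362) = (4*154³ - 16404)*(-59*I*√82 + 10362) = (4*3652264 - 16404)*(-59*I*√82 + 10362) = (14609056 - 16404)*(-59*I*√82 + 10362) = 14592652*(10362 - 59*I*√82) = 151209060024 - 860966468*I*√82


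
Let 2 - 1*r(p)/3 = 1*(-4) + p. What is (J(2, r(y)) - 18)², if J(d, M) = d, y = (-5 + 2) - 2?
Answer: 256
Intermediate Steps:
y = -5 (y = -3 - 2 = -5)
r(p) = 18 - 3*p (r(p) = 6 - 3*(1*(-4) + p) = 6 - 3*(-4 + p) = 6 + (12 - 3*p) = 18 - 3*p)
(J(2, r(y)) - 18)² = (2 - 18)² = (-16)² = 256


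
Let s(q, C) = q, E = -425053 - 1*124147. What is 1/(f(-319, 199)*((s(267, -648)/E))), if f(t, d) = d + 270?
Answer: -549200/125223 ≈ -4.3858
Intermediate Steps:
f(t, d) = 270 + d
E = -549200 (E = -425053 - 124147 = -549200)
1/(f(-319, 199)*((s(267, -648)/E))) = 1/((270 + 199)*((267/(-549200)))) = 1/(469*((267*(-1/549200)))) = 1/(469*(-267/549200)) = (1/469)*(-549200/267) = -549200/125223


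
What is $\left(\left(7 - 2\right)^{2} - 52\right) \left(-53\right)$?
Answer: $1431$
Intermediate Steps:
$\left(\left(7 - 2\right)^{2} - 52\right) \left(-53\right) = \left(5^{2} - 52\right) \left(-53\right) = \left(25 - 52\right) \left(-53\right) = \left(-27\right) \left(-53\right) = 1431$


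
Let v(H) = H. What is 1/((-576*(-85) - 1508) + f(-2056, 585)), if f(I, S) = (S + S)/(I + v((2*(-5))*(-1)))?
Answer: 341/16180937 ≈ 2.1074e-5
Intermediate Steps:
f(I, S) = 2*S/(10 + I) (f(I, S) = (S + S)/(I + (2*(-5))*(-1)) = (2*S)/(I - 10*(-1)) = (2*S)/(I + 10) = (2*S)/(10 + I) = 2*S/(10 + I))
1/((-576*(-85) - 1508) + f(-2056, 585)) = 1/((-576*(-85) - 1508) + 2*585/(10 - 2056)) = 1/((48960 - 1508) + 2*585/(-2046)) = 1/(47452 + 2*585*(-1/2046)) = 1/(47452 - 195/341) = 1/(16180937/341) = 341/16180937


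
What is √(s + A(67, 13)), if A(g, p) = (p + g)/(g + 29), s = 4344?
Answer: √156414/6 ≈ 65.915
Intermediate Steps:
A(g, p) = (g + p)/(29 + g)
√(s + A(67, 13)) = √(4344 + (67 + 13)/(29 + 67)) = √(4344 + 80/96) = √(4344 + (1/96)*80) = √(4344 + ⅚) = √(26069/6) = √156414/6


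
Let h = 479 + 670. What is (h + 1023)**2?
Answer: 4717584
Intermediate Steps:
h = 1149
(h + 1023)**2 = (1149 + 1023)**2 = 2172**2 = 4717584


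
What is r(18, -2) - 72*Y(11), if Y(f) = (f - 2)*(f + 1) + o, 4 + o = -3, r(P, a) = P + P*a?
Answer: -7290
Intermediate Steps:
o = -7 (o = -4 - 3 = -7)
Y(f) = -7 + (1 + f)*(-2 + f) (Y(f) = (f - 2)*(f + 1) - 7 = (-2 + f)*(1 + f) - 7 = (1 + f)*(-2 + f) - 7 = -7 + (1 + f)*(-2 + f))
r(18, -2) - 72*Y(11) = 18*(1 - 2) - 72*(-9 + 11² - 1*11) = 18*(-1) - 72*(-9 + 121 - 11) = -18 - 72*101 = -18 - 7272 = -7290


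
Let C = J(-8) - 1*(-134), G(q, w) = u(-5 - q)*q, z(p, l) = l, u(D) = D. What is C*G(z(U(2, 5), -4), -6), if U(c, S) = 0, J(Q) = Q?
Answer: 504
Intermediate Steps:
G(q, w) = q*(-5 - q) (G(q, w) = (-5 - q)*q = q*(-5 - q))
C = 126 (C = -8 - 1*(-134) = -8 + 134 = 126)
C*G(z(U(2, 5), -4), -6) = 126*(-1*(-4)*(5 - 4)) = 126*(-1*(-4)*1) = 126*4 = 504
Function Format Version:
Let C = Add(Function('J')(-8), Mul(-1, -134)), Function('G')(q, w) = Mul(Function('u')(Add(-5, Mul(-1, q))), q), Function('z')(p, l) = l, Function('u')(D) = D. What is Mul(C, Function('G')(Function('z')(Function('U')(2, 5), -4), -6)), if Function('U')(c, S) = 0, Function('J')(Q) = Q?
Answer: 504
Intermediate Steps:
Function('G')(q, w) = Mul(q, Add(-5, Mul(-1, q))) (Function('G')(q, w) = Mul(Add(-5, Mul(-1, q)), q) = Mul(q, Add(-5, Mul(-1, q))))
C = 126 (C = Add(-8, Mul(-1, -134)) = Add(-8, 134) = 126)
Mul(C, Function('G')(Function('z')(Function('U')(2, 5), -4), -6)) = Mul(126, Mul(-1, -4, Add(5, -4))) = Mul(126, Mul(-1, -4, 1)) = Mul(126, 4) = 504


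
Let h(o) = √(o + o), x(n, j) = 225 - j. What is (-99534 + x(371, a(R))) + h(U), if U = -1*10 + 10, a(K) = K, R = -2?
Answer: -99307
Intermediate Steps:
U = 0 (U = -10 + 10 = 0)
h(o) = √2*√o (h(o) = √(2*o) = √2*√o)
(-99534 + x(371, a(R))) + h(U) = (-99534 + (225 - 1*(-2))) + √2*√0 = (-99534 + (225 + 2)) + √2*0 = (-99534 + 227) + 0 = -99307 + 0 = -99307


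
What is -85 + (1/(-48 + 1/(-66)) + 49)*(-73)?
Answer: -11600060/3169 ≈ -3660.5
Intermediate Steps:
-85 + (1/(-48 + 1/(-66)) + 49)*(-73) = -85 + (1/(-48 - 1/66) + 49)*(-73) = -85 + (1/(-3169/66) + 49)*(-73) = -85 + (-66/3169 + 49)*(-73) = -85 + (155215/3169)*(-73) = -85 - 11330695/3169 = -11600060/3169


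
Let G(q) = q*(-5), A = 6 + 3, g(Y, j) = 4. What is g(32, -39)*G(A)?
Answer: -180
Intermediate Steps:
A = 9
G(q) = -5*q
g(32, -39)*G(A) = 4*(-5*9) = 4*(-45) = -180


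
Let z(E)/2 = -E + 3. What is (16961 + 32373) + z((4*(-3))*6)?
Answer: 49484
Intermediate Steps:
z(E) = 6 - 2*E (z(E) = 2*(-E + 3) = 2*(3 - E) = 6 - 2*E)
(16961 + 32373) + z((4*(-3))*6) = (16961 + 32373) + (6 - 2*4*(-3)*6) = 49334 + (6 - (-24)*6) = 49334 + (6 - 2*(-72)) = 49334 + (6 + 144) = 49334 + 150 = 49484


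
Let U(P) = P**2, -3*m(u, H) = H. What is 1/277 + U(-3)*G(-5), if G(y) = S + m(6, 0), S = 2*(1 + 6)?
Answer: 34903/277 ≈ 126.00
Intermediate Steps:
m(u, H) = -H/3
S = 14 (S = 2*7 = 14)
G(y) = 14 (G(y) = 14 - 1/3*0 = 14 + 0 = 14)
1/277 + U(-3)*G(-5) = 1/277 + (-3)**2*14 = 1/277 + 9*14 = 1/277 + 126 = 34903/277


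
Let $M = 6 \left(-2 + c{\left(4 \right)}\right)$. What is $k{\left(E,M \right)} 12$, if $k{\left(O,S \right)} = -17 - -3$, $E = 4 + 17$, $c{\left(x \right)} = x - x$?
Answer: $-168$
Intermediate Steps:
$c{\left(x \right)} = 0$
$E = 21$
$M = -12$ ($M = 6 \left(-2 + 0\right) = 6 \left(-2\right) = -12$)
$k{\left(O,S \right)} = -14$ ($k{\left(O,S \right)} = -17 + 3 = -14$)
$k{\left(E,M \right)} 12 = \left(-14\right) 12 = -168$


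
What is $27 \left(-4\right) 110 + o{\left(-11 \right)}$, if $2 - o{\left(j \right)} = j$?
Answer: $-11867$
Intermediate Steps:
$o{\left(j \right)} = 2 - j$
$27 \left(-4\right) 110 + o{\left(-11 \right)} = 27 \left(-4\right) 110 + \left(2 - -11\right) = \left(-108\right) 110 + \left(2 + 11\right) = -11880 + 13 = -11867$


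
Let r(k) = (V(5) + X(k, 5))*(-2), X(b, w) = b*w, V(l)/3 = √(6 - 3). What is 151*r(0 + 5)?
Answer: -7550 - 906*√3 ≈ -9119.2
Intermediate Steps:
V(l) = 3*√3 (V(l) = 3*√(6 - 3) = 3*√3)
r(k) = -10*k - 6*√3 (r(k) = (3*√3 + k*5)*(-2) = (3*√3 + 5*k)*(-2) = -10*k - 6*√3)
151*r(0 + 5) = 151*(-10*(0 + 5) - 6*√3) = 151*(-10*5 - 6*√3) = 151*(-50 - 6*√3) = -7550 - 906*√3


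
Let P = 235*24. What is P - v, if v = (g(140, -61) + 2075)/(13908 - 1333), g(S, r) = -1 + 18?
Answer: 70920908/12575 ≈ 5639.8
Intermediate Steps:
g(S, r) = 17
P = 5640
v = 2092/12575 (v = (17 + 2075)/(13908 - 1333) = 2092/12575 ≈ 0.16636)
P - v = 5640 - 1*2092/12575 = 5640 - 2092/12575 = 70920908/12575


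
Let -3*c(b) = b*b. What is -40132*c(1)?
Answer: 40132/3 ≈ 13377.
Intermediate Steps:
c(b) = -b²/3 (c(b) = -b*b/3 = -b²/3)
-40132*c(1) = -40132*(-⅓*1²) = -40132*(-⅓*1) = -40132*(-1)/3 = -10033*(-4/3) = 40132/3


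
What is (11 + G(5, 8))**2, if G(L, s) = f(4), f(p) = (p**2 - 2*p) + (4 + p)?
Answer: 729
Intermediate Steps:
f(p) = 4 + p**2 - p
G(L, s) = 16 (G(L, s) = 4 + 4**2 - 1*4 = 4 + 16 - 4 = 16)
(11 + G(5, 8))**2 = (11 + 16)**2 = 27**2 = 729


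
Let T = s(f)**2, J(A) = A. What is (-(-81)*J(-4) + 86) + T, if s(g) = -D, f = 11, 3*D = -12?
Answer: -222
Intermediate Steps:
D = -4 (D = (1/3)*(-12) = -4)
s(g) = 4 (s(g) = -1*(-4) = 4)
T = 16 (T = 4**2 = 16)
(-(-81)*J(-4) + 86) + T = (-(-81)*(-4) + 86) + 16 = (-81*4 + 86) + 16 = (-324 + 86) + 16 = -238 + 16 = -222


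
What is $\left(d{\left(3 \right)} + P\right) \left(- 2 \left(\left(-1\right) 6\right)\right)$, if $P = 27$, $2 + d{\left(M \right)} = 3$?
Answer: $336$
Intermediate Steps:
$d{\left(M \right)} = 1$ ($d{\left(M \right)} = -2 + 3 = 1$)
$\left(d{\left(3 \right)} + P\right) \left(- 2 \left(\left(-1\right) 6\right)\right) = \left(1 + 27\right) \left(- 2 \left(\left(-1\right) 6\right)\right) = 28 \left(\left(-2\right) \left(-6\right)\right) = 28 \cdot 12 = 336$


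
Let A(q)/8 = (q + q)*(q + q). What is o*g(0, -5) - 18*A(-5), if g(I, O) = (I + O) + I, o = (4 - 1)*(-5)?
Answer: -14325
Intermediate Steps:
A(q) = 32*q**2 (A(q) = 8*((q + q)*(q + q)) = 8*((2*q)*(2*q)) = 8*(4*q**2) = 32*q**2)
o = -15 (o = 3*(-5) = -15)
g(I, O) = O + 2*I
o*g(0, -5) - 18*A(-5) = -15*(-5 + 2*0) - 576*(-5)**2 = -15*(-5 + 0) - 576*25 = -15*(-5) - 18*800 = 75 - 14400 = -14325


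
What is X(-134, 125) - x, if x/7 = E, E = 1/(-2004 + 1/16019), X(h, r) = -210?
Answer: -6741323617/32102075 ≈ -210.00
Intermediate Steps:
E = -16019/32102075 (E = 1/(-2004 + 1/16019) = 1/(-32102075/16019) = -16019/32102075 ≈ -0.00049900)
x = -112133/32102075 (x = 7*(-16019/32102075) = -112133/32102075 ≈ -0.0034930)
X(-134, 125) - x = -210 - 1*(-112133/32102075) = -210 + 112133/32102075 = -6741323617/32102075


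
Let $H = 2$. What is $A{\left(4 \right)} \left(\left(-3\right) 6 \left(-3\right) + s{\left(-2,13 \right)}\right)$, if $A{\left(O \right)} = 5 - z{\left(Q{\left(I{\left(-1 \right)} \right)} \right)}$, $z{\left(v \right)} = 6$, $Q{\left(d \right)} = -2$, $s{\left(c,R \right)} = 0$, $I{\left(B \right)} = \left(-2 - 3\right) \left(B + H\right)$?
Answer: $-54$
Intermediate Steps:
$I{\left(B \right)} = -10 - 5 B$ ($I{\left(B \right)} = \left(-2 - 3\right) \left(B + 2\right) = - 5 \left(2 + B\right) = -10 - 5 B$)
$A{\left(O \right)} = -1$ ($A{\left(O \right)} = 5 - 6 = -1$)
$A{\left(4 \right)} \left(\left(-3\right) 6 \left(-3\right) + s{\left(-2,13 \right)}\right) = - (\left(-3\right) 6 \left(-3\right) + 0) = - (\left(-18\right) \left(-3\right) + 0) = - (54 + 0) = \left(-1\right) 54 = -54$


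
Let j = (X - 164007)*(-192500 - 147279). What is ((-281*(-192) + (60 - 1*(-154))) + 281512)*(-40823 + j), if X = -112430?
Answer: 31529377419794800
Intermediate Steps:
j = 93927487423 (j = (-112430 - 164007)*(-192500 - 147279) = -276437*(-339779) = 93927487423)
((-281*(-192) + (60 - 1*(-154))) + 281512)*(-40823 + j) = ((-281*(-192) + (60 - 1*(-154))) + 281512)*(-40823 + 93927487423) = ((53952 + (60 + 154)) + 281512)*93927446600 = ((53952 + 214) + 281512)*93927446600 = (54166 + 281512)*93927446600 = 335678*93927446600 = 31529377419794800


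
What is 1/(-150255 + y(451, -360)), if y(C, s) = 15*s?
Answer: -1/155655 ≈ -6.4245e-6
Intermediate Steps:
1/(-150255 + y(451, -360)) = 1/(-150255 + 15*(-360)) = 1/(-150255 - 5400) = 1/(-155655) = -1/155655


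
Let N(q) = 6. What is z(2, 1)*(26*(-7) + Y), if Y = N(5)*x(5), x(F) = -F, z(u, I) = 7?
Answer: -1484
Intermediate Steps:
Y = -30 (Y = 6*(-1*5) = 6*(-5) = -30)
z(2, 1)*(26*(-7) + Y) = 7*(26*(-7) - 30) = 7*(-182 - 30) = 7*(-212) = -1484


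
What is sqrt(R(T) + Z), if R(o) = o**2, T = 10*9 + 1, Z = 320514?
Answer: sqrt(328795) ≈ 573.41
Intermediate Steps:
T = 91 (T = 90 + 1 = 91)
sqrt(R(T) + Z) = sqrt(91**2 + 320514) = sqrt(8281 + 320514) = sqrt(328795)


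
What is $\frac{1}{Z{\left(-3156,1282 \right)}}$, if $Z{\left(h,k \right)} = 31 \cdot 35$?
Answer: $\frac{1}{1085} \approx 0.00092166$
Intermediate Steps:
$Z{\left(h,k \right)} = 1085$
$\frac{1}{Z{\left(-3156,1282 \right)}} = \frac{1}{1085}$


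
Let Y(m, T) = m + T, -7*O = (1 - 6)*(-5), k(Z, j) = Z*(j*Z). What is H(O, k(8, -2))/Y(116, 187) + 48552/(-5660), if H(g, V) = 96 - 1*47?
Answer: -3608479/428745 ≈ -8.4164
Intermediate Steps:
k(Z, j) = j*Z² (k(Z, j) = Z*(Z*j) = j*Z²)
O = -25/7 (O = -(1 - 6)*(-5)/7 = -(-5)*(-5)/7 = -⅐*25 = -25/7 ≈ -3.5714)
H(g, V) = 49 (H(g, V) = 96 - 47 = 49)
Y(m, T) = T + m
H(O, k(8, -2))/Y(116, 187) + 48552/(-5660) = 49/(187 + 116) + 48552/(-5660) = 49/303 + 48552*(-1/5660) = 49*(1/303) - 12138/1415 = 49/303 - 12138/1415 = -3608479/428745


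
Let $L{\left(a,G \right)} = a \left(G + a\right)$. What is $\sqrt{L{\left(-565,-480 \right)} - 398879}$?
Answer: $\sqrt{191546} \approx 437.66$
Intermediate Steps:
$\sqrt{L{\left(-565,-480 \right)} - 398879} = \sqrt{- 565 \left(-480 - 565\right) - 398879} = \sqrt{\left(-565\right) \left(-1045\right) - 398879} = \sqrt{590425 - 398879} = \sqrt{191546}$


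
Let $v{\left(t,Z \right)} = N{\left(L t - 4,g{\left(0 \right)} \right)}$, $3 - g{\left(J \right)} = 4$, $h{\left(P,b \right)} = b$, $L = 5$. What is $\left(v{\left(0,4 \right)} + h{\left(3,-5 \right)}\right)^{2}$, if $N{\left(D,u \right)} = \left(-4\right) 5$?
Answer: $625$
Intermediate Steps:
$g{\left(J \right)} = -1$ ($g{\left(J \right)} = 3 - 4 = -1$)
$N{\left(D,u \right)} = -20$
$v{\left(t,Z \right)} = -20$
$\left(v{\left(0,4 \right)} + h{\left(3,-5 \right)}\right)^{2} = \left(-20 - 5\right)^{2} = \left(-25\right)^{2} = 625$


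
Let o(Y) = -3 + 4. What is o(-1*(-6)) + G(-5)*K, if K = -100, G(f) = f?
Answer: 501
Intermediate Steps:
o(Y) = 1
o(-1*(-6)) + G(-5)*K = 1 - 5*(-100) = 1 + 500 = 501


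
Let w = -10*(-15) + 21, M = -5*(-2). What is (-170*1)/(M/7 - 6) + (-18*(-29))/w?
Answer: 12233/304 ≈ 40.240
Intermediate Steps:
M = 10
w = 171 (w = 150 + 21 = 171)
(-170*1)/(M/7 - 6) + (-18*(-29))/w = (-170*1)/(10/7 - 6) - 18*(-29)/171 = -170/((1/7)*10 - 6) + 522*(1/171) = -170/(10/7 - 6) + 58/19 = -170/(-32/7) + 58/19 = -170*(-7/32) + 58/19 = 595/16 + 58/19 = 12233/304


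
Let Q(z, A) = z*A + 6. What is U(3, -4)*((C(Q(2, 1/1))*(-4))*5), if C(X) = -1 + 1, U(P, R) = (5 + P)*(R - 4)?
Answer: 0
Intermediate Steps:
Q(z, A) = 6 + A*z (Q(z, A) = A*z + 6 = 6 + A*z)
U(P, R) = (-4 + R)*(5 + P) (U(P, R) = (5 + P)*(-4 + R) = (-4 + R)*(5 + P))
C(X) = 0
U(3, -4)*((C(Q(2, 1/1))*(-4))*5) = (-20 - 4*3 + 5*(-4) + 3*(-4))*((0*(-4))*5) = (-20 - 12 - 20 - 12)*(0*5) = -64*0 = 0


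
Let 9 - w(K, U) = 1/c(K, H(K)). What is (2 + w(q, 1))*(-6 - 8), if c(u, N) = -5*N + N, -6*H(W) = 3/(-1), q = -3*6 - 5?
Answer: -161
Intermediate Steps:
q = -23 (q = -18 - 5 = -23)
H(W) = ½ (H(W) = -1/(2*(-1)) = -(-1)/2 = -⅙*(-3) = ½)
c(u, N) = -4*N
w(K, U) = 19/2 (w(K, U) = 9 - 1/((-4*½)) = 9 - 1/(-2) = 9 - 1*(-½) = 9 + ½ = 19/2)
(2 + w(q, 1))*(-6 - 8) = (2 + 19/2)*(-6 - 8) = (23/2)*(-14) = -161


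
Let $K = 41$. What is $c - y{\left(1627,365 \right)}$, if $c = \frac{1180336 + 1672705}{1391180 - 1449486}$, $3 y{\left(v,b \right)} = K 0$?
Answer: $- \frac{2853041}{58306} \approx -48.932$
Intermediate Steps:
$y{\left(v,b \right)} = 0$ ($y{\left(v,b \right)} = \frac{41 \cdot 0}{3} = \frac{1}{3} \cdot 0 = 0$)
$c = - \frac{2853041}{58306}$ ($c = \frac{2853041}{-58306} = 2853041 \left(- \frac{1}{58306}\right) = - \frac{2853041}{58306} \approx -48.932$)
$c - y{\left(1627,365 \right)} = - \frac{2853041}{58306} - 0 = - \frac{2853041}{58306} + 0 = - \frac{2853041}{58306}$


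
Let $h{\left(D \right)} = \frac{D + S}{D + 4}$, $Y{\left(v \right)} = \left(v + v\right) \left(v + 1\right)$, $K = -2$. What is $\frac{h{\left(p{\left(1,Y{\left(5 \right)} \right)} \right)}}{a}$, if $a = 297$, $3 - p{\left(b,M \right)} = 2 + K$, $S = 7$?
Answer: $\frac{10}{2079} \approx 0.00481$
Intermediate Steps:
$Y{\left(v \right)} = 2 v \left(1 + v\right)$
$p{\left(b,M \right)} = 3$ ($p{\left(b,M \right)} = 3 - \left(2 - 2\right) = 3 - 0 = 3 + 0 = 3$)
$h{\left(D \right)} = \frac{7 + D}{4 + D}$ ($h{\left(D \right)} = \frac{D + 7}{D + 4} = \frac{7 + D}{4 + D}$)
$\frac{h{\left(p{\left(1,Y{\left(5 \right)} \right)} \right)}}{a} = \frac{\frac{1}{4 + 3} \left(7 + 3\right)}{297} = \frac{1}{7} \cdot 10 \cdot \frac{1}{297} = \frac{10}{7} \cdot \frac{1}{297} = \frac{10}{2079}$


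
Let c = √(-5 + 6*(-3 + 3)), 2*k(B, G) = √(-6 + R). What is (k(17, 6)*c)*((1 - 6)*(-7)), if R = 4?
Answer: -35*√10/2 ≈ -55.340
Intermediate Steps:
k(B, G) = I*√2/2 (k(B, G) = √(-6 + 4)/2 = √(-2)/2 = (I*√2)/2 = I*√2/2)
c = I*√5 (c = √(-5 + 6*0) = √(-5 + 0) = √(-5) = I*√5 ≈ 2.2361*I)
(k(17, 6)*c)*((1 - 6)*(-7)) = ((I*√2/2)*(I*√5))*((1 - 6)*(-7)) = (-√10/2)*(-5*(-7)) = -√10/2*35 = -35*√10/2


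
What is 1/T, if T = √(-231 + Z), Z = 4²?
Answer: -I*√215/215 ≈ -0.068199*I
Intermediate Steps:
Z = 16
T = I*√215 (T = √(-231 + 16) = √(-215) = I*√215 ≈ 14.663*I)
1/T = 1/(I*√215) = -I*√215/215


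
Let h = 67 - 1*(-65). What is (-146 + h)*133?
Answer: -1862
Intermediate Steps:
h = 132 (h = 67 + 65 = 132)
(-146 + h)*133 = (-146 + 132)*133 = -14*133 = -1862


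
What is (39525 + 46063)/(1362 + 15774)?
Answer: 21397/4284 ≈ 4.9946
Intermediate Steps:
(39525 + 46063)/(1362 + 15774) = 85588/17136 = 85588*(1/17136) = 21397/4284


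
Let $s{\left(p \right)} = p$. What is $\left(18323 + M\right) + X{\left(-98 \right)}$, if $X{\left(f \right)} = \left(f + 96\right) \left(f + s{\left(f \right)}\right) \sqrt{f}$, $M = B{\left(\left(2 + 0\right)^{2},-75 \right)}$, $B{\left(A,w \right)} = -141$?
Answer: $18182 + 2744 i \sqrt{2} \approx 18182.0 + 3880.6 i$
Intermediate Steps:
$M = -141$
$X{\left(f \right)} = 2 f^{\frac{3}{2}} \left(96 + f\right)$ ($X{\left(f \right)} = \left(f + 96\right) \left(f + f\right) \sqrt{f} = \left(96 + f\right) 2 f \sqrt{f} = 2 f \left(96 + f\right) \sqrt{f} = 2 f^{\frac{3}{2}} \left(96 + f\right)$)
$\left(18323 + M\right) + X{\left(-98 \right)} = \left(18323 - 141\right) + 2 \left(-98\right)^{\frac{3}{2}} \left(96 - 98\right) = 18182 + 2 \left(- 686 i \sqrt{2}\right) \left(-2\right) = 18182 + 2744 i \sqrt{2}$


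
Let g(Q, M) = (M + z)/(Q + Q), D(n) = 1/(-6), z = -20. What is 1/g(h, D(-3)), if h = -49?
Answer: 588/121 ≈ 4.8595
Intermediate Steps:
D(n) = -⅙ (D(n) = 1*(-⅙) = -⅙)
g(Q, M) = (-20 + M)/(2*Q) (g(Q, M) = (M - 20)/(Q + Q) = (-20 + M)/((2*Q)) = (-20 + M)*(1/(2*Q)) = (-20 + M)/(2*Q))
1/g(h, D(-3)) = 1/((½)*(-20 - ⅙)/(-49)) = 1/((½)*(-1/49)*(-121/6)) = 1/(121/588) = 588/121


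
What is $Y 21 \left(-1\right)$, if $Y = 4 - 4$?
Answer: $0$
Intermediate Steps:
$Y = 0$
$Y 21 \left(-1\right) = 0 \cdot 21 \left(-1\right) = 0 \left(-1\right) = 0$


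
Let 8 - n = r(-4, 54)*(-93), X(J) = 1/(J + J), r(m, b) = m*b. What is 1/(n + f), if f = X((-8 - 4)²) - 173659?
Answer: -288/55796831 ≈ -5.1616e-6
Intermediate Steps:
r(m, b) = b*m
X(J) = 1/(2*J)
f = -50013791/288 (f = 1/(2*((-8 - 4)²)) - 173659 = 1/(2*((-12)²)) - 173659 = (½)/144 - 173659 = (½)*(1/144) - 173659 = 1/288 - 173659 = -50013791/288 ≈ -1.7366e+5)
n = -20080 (n = 8 - 54*(-4)*(-93) = 8 - (-216)*(-93) = 8 - 1*20088 = 8 - 20088 = -20080)
1/(n + f) = 1/(-20080 - 50013791/288) = 1/(-55796831/288) = -288/55796831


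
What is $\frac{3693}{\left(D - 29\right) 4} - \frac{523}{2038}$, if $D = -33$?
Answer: $- \frac{3828019}{252712} \approx -15.148$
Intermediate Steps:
$\frac{3693}{\left(D - 29\right) 4} - \frac{523}{2038} = \frac{3693}{\left(-33 - 29\right) 4} - \frac{523}{2038} = \frac{3693}{\left(-62\right) 4} - \frac{523}{2038} = \frac{3693}{-248} - \frac{523}{2038} = 3693 \left(- \frac{1}{248}\right) - \frac{523}{2038} = - \frac{3693}{248} - \frac{523}{2038} = - \frac{3828019}{252712}$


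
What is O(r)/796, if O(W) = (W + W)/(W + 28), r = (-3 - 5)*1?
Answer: -1/995 ≈ -0.0010050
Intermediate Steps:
r = -8 (r = -8*1 = -8)
O(W) = 2*W/(28 + W) (O(W) = (2*W)/(28 + W) = 2*W/(28 + W))
O(r)/796 = (2*(-8)/(28 - 8))/796 = (2*(-8)/20)*(1/796) = (2*(-8)*(1/20))*(1/796) = -⅘*1/796 = -1/995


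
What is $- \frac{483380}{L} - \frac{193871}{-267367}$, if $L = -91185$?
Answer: $\frac{29383597519}{4875971979} \approx 6.0262$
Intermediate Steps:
$- \frac{483380}{L} - \frac{193871}{-267367} = - \frac{483380}{-91185} - \frac{193871}{-267367} = \left(-483380\right) \left(- \frac{1}{91185}\right) - - \frac{193871}{267367} = \frac{96676}{18237} + \frac{193871}{267367} = \frac{29383597519}{4875971979}$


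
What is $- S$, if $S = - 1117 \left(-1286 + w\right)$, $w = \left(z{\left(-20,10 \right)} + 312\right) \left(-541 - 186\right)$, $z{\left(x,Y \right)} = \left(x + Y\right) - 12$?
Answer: $-236933572$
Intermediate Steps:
$z{\left(x,Y \right)} = -12 + Y + x$ ($z{\left(x,Y \right)} = \left(Y + x\right) - 12 = -12 + Y + x$)
$w = -210830$ ($w = \left(\left(-12 + 10 - 20\right) + 312\right) \left(-541 - 186\right) = \left(-22 + 312\right) \left(-727\right) = 290 \left(-727\right) = -210830$)
$S = 236933572$ ($S = - 1117 \left(-1286 - 210830\right) = \left(-1117\right) \left(-212116\right) = 236933572$)
$- S = \left(-1\right) 236933572 = -236933572$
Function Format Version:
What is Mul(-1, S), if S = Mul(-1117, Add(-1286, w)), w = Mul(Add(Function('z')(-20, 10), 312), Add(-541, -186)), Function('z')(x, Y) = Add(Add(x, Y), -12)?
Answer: -236933572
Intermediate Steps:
Function('z')(x, Y) = Add(-12, Y, x) (Function('z')(x, Y) = Add(Add(Y, x), -12) = Add(-12, Y, x))
w = -210830 (w = Mul(Add(Add(-12, 10, -20), 312), Add(-541, -186)) = Mul(Add(-22, 312), -727) = Mul(290, -727) = -210830)
S = 236933572 (S = Mul(-1117, Add(-1286, -210830)) = Mul(-1117, -212116) = 236933572)
Mul(-1, S) = Mul(-1, 236933572) = -236933572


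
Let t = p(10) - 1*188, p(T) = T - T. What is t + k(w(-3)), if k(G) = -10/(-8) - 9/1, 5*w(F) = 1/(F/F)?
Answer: -783/4 ≈ -195.75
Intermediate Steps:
p(T) = 0
w(F) = ⅕ (w(F) = 1/(5*((F/F))) = (⅕)/1 = (⅕)*1 = ⅕)
t = -188 (t = 0 - 1*188 = 0 - 188 = -188)
k(G) = -31/4 (k(G) = -10*(-⅛) - 9*1 = 5/4 - 9 = -31/4)
t + k(w(-3)) = -188 - 31/4 = -783/4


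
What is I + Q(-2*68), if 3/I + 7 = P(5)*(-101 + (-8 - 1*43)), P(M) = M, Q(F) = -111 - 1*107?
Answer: -167209/767 ≈ -218.00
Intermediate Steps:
Q(F) = -218 (Q(F) = -111 - 107 = -218)
I = -3/767 (I = 3/(-7 + 5*(-101 + (-8 - 1*43))) = 3/(-7 + 5*(-101 + (-8 - 43))) = 3/(-7 + 5*(-101 - 51)) = 3/(-7 + 5*(-152)) = 3/(-7 - 760) = 3/(-767) = 3*(-1/767) = -3/767 ≈ -0.0039113)
I + Q(-2*68) = -3/767 - 218 = -167209/767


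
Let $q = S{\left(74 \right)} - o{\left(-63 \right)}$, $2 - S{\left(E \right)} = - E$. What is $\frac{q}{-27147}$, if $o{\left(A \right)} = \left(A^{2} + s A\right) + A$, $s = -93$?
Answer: $\frac{9689}{27147} \approx 0.35691$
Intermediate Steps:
$S{\left(E \right)} = 2 + E$ ($S{\left(E \right)} = 2 - - E = 2 + E$)
$o{\left(A \right)} = A^{2} - 92 A$ ($o{\left(A \right)} = \left(A^{2} - 93 A\right) + A = A^{2} - 92 A$)
$q = -9689$ ($q = \left(2 + 74\right) - - 63 \left(-92 - 63\right) = 76 - \left(-63\right) \left(-155\right) = 76 - 9765 = -9689$)
$\frac{q}{-27147} = - \frac{9689}{-27147} = \left(-9689\right) \left(- \frac{1}{27147}\right) = \frac{9689}{27147}$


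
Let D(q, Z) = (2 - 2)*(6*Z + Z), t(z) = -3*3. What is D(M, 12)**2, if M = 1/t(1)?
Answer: 0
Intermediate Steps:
t(z) = -9
M = -1/9 (M = 1/(-9) = -1/9 ≈ -0.11111)
D(q, Z) = 0 (D(q, Z) = 0*(7*Z) = 0)
D(M, 12)**2 = 0**2 = 0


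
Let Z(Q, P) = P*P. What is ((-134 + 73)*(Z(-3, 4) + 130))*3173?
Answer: -28258738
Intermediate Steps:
Z(Q, P) = P**2
((-134 + 73)*(Z(-3, 4) + 130))*3173 = ((-134 + 73)*(4**2 + 130))*3173 = -61*(16 + 130)*3173 = -61*146*3173 = -8906*3173 = -28258738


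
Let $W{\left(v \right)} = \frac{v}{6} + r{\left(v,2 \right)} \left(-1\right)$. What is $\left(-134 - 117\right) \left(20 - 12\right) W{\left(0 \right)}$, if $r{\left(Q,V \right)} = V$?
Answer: $4016$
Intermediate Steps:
$W{\left(v \right)} = -2 + \frac{v}{6}$ ($W{\left(v \right)} = \frac{v}{6} + 2 \left(-1\right) = \frac{v}{6} - 2 = -2 + \frac{v}{6}$)
$\left(-134 - 117\right) \left(20 - 12\right) W{\left(0 \right)} = \left(-134 - 117\right) \left(20 - 12\right) \left(-2 + \frac{1}{6} \cdot 0\right) = - 251 \cdot 8 \left(-2 + 0\right) = - 251 \cdot 8 \left(-2\right) = \left(-251\right) \left(-16\right) = 4016$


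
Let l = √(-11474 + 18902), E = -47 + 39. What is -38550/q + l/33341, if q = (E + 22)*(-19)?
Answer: 19275/133 + 2*√1857/33341 ≈ 144.93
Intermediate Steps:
E = -8
q = -266 (q = (-8 + 22)*(-19) = 14*(-19) = -266)
l = 2*√1857 (l = √7428 = 2*√1857 ≈ 86.186)
-38550/q + l/33341 = -38550/(-266) + (2*√1857)/33341 = -38550*(-1/266) + (2*√1857)*(1/33341) = 19275/133 + 2*√1857/33341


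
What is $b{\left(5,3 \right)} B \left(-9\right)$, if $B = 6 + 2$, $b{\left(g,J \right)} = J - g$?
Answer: $144$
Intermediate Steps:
$B = 8$
$b{\left(5,3 \right)} B \left(-9\right) = \left(3 - 5\right) 8 \left(-9\right) = \left(-2\right) 8 \left(-9\right) = \left(-16\right) \left(-9\right) = 144$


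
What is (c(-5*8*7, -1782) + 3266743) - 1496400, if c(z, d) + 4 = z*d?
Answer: 2269299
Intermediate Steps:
c(z, d) = -4 + d*z (c(z, d) = -4 + z*d = -4 + d*z)
(c(-5*8*7, -1782) + 3266743) - 1496400 = ((-4 - 1782*(-5*8)*7) + 3266743) - 1496400 = ((-4 - (-71280)*7) + 3266743) - 1496400 = ((-4 - 1782*(-280)) + 3266743) - 1496400 = ((-4 + 498960) + 3266743) - 1496400 = (498956 + 3266743) - 1496400 = 3765699 - 1496400 = 2269299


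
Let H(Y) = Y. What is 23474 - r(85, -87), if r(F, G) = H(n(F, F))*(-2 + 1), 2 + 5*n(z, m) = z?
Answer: 117453/5 ≈ 23491.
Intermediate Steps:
n(z, m) = -⅖ + z/5
r(F, G) = ⅖ - F/5 (r(F, G) = (-⅖ + F/5)*(-2 + 1) = (-⅖ + F/5)*(-1) = ⅖ - F/5)
23474 - r(85, -87) = 23474 - (⅖ - ⅕*85) = 23474 - (⅖ - 17) = 23474 - 1*(-83/5) = 23474 + 83/5 = 117453/5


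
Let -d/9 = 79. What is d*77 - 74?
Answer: -54821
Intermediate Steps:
d = -711 (d = -9*79 = -711)
d*77 - 74 = -711*77 - 74 = -54747 - 74 = -54821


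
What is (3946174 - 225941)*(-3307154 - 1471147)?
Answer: -17776393064133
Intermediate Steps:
(3946174 - 225941)*(-3307154 - 1471147) = 3720233*(-4778301) = -17776393064133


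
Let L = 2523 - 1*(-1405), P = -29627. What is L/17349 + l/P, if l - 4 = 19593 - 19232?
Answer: 110042471/513998823 ≈ 0.21409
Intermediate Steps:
L = 3928 (L = 2523 + 1405 = 3928)
l = 365 (l = 4 + (19593 - 19232) = 4 + 361 = 365)
L/17349 + l/P = 3928/17349 + 365/(-29627) = 3928*(1/17349) + 365*(-1/29627) = 3928/17349 - 365/29627 = 110042471/513998823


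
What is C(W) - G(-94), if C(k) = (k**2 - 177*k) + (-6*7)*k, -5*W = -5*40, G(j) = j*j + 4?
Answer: -16000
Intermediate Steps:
G(j) = 4 + j**2 (G(j) = j**2 + 4 = 4 + j**2)
W = 40 (W = -(-1)*40 = -1/5*(-200) = 40)
C(k) = k**2 - 219*k (C(k) = (k**2 - 177*k) - 42*k = k**2 - 219*k)
C(W) - G(-94) = 40*(-219 + 40) - (4 + (-94)**2) = 40*(-179) - (4 + 8836) = -7160 - 1*8840 = -7160 - 8840 = -16000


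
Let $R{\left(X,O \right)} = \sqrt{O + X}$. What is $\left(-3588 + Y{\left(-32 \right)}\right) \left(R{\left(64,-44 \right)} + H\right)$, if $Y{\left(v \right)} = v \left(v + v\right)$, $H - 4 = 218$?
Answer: $-341880 - 3080 \sqrt{5} \approx -3.4877 \cdot 10^{5}$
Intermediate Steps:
$H = 222$ ($H = 4 + 218 = 222$)
$Y{\left(v \right)} = 2 v^{2}$ ($Y{\left(v \right)} = v 2 v = 2 v^{2}$)
$\left(-3588 + Y{\left(-32 \right)}\right) \left(R{\left(64,-44 \right)} + H\right) = \left(-3588 + 2 \left(-32\right)^{2}\right) \left(\sqrt{-44 + 64} + 222\right) = \left(-3588 + 2 \cdot 1024\right) \left(\sqrt{20} + 222\right) = \left(-3588 + 2048\right) \left(2 \sqrt{5} + 222\right) = - 1540 \left(222 + 2 \sqrt{5}\right) = -341880 - 3080 \sqrt{5}$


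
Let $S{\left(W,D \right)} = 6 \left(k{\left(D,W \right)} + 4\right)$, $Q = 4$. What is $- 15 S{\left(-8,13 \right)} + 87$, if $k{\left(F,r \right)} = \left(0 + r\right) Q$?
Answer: $2607$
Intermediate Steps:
$k{\left(F,r \right)} = 4 r$ ($k{\left(F,r \right)} = \left(0 + r\right) 4 = r 4 = 4 r$)
$S{\left(W,D \right)} = 24 + 24 W$ ($S{\left(W,D \right)} = 6 \left(4 W + 4\right) = 6 \left(4 + 4 W\right) = 24 + 24 W$)
$- 15 S{\left(-8,13 \right)} + 87 = - 15 \left(24 + 24 \left(-8\right)\right) + 87 = - 15 \left(24 - 192\right) + 87 = \left(-15\right) \left(-168\right) + 87 = 2520 + 87 = 2607$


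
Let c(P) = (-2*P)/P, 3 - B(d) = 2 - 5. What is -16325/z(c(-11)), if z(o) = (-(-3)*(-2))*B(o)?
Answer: 16325/36 ≈ 453.47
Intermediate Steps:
B(d) = 6 (B(d) = 3 - (2 - 5) = 3 - 1*(-3) = 3 + 3 = 6)
c(P) = -2
z(o) = -36 (z(o) = -(-3)*(-2)*6 = -1*6*6 = -6*6 = -36)
-16325/z(c(-11)) = -16325/(-36) = -16325*(-1/36) = 16325/36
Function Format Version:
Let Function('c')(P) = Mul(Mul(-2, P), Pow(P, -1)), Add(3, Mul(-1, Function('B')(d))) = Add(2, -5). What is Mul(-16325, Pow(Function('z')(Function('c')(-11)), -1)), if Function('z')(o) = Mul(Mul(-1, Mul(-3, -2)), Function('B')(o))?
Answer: Rational(16325, 36) ≈ 453.47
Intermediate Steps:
Function('B')(d) = 6 (Function('B')(d) = Add(3, Mul(-1, Add(2, -5))) = Add(3, Mul(-1, -3)) = Add(3, 3) = 6)
Function('c')(P) = -2
Function('z')(o) = -36 (Function('z')(o) = Mul(Mul(-1, Mul(-3, -2)), 6) = Mul(Mul(-1, 6), 6) = Mul(-6, 6) = -36)
Mul(-16325, Pow(Function('z')(Function('c')(-11)), -1)) = Mul(-16325, Pow(-36, -1)) = Mul(-16325, Rational(-1, 36)) = Rational(16325, 36)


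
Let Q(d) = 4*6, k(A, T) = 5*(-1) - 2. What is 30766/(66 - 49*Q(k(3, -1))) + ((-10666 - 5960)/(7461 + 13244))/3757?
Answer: -14078030221/507914355 ≈ -27.717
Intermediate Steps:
k(A, T) = -7 (k(A, T) = -5 - 2 = -7)
Q(d) = 24
30766/(66 - 49*Q(k(3, -1))) + ((-10666 - 5960)/(7461 + 13244))/3757 = 30766/(66 - 49*24) + ((-10666 - 5960)/(7461 + 13244))/3757 = 30766/(66 - 1176) - 16626/20705*(1/3757) = 30766/(-1110) - 16626*1/20705*(1/3757) = 30766*(-1/1110) - 16626/20705*1/3757 = -15383/555 - 978/4575805 = -14078030221/507914355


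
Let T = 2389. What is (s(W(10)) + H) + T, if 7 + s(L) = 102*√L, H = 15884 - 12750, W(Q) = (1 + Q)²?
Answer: 6638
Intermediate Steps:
H = 3134
s(L) = -7 + 102*√L
(s(W(10)) + H) + T = ((-7 + 102*√((1 + 10)²)) + 3134) + 2389 = ((-7 + 102*√(11²)) + 3134) + 2389 = ((-7 + 102*√121) + 3134) + 2389 = ((-7 + 102*11) + 3134) + 2389 = ((-7 + 1122) + 3134) + 2389 = (1115 + 3134) + 2389 = 4249 + 2389 = 6638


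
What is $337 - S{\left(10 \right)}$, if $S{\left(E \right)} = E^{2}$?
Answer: $237$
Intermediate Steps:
$337 - S{\left(10 \right)} = 337 - 10^{2} = 337 - 100 = 237$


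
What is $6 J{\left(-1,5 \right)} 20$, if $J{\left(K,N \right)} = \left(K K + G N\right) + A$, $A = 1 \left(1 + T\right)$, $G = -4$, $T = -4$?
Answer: $-2640$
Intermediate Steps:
$A = -3$ ($A = 1 \left(1 - 4\right) = 1 \left(-3\right) = -3$)
$J{\left(K,N \right)} = -3 + K^{2} - 4 N$ ($J{\left(K,N \right)} = \left(K K - 4 N\right) - 3 = \left(K^{2} - 4 N\right) - 3 = -3 + K^{2} - 4 N$)
$6 J{\left(-1,5 \right)} 20 = 6 \left(-3 + \left(-1\right)^{2} - 20\right) 20 = 6 \left(-3 + 1 - 20\right) 20 = 6 \left(-22\right) 20 = \left(-132\right) 20 = -2640$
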